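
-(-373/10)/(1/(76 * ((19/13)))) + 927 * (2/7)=2005652/455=4408.03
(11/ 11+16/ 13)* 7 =203/ 13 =15.62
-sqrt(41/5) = -sqrt(205)/5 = -2.86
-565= -565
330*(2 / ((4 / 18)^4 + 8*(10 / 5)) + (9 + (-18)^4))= 909364354965 / 26248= 34645091.24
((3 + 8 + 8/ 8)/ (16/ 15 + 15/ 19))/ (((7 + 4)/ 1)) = 3420/ 5819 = 0.59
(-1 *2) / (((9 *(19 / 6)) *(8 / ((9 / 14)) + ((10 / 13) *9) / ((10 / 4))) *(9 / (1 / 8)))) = -13 / 202920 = -0.00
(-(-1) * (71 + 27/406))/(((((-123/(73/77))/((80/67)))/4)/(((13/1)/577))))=-398276320/6756935997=-0.06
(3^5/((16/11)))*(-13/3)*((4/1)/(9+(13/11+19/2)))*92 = -5860998/433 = -13535.79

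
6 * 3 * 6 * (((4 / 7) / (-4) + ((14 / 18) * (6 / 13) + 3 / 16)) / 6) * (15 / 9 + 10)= 8815 / 104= 84.76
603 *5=3015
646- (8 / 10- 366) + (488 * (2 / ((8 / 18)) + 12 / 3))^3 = 356850454016 / 5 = 71370090803.20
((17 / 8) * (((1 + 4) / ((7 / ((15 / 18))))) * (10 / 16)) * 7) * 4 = 2125 / 96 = 22.14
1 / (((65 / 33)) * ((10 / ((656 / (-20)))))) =-2706 / 1625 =-1.67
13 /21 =0.62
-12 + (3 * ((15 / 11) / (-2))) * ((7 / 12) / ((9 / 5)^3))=-260983 / 21384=-12.20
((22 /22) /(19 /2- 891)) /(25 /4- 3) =-8 /22919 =-0.00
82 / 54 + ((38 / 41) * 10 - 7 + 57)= 67291 / 1107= 60.79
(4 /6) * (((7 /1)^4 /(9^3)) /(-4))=-2401 /4374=-0.55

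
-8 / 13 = -0.62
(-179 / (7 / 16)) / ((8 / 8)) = -2864 / 7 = -409.14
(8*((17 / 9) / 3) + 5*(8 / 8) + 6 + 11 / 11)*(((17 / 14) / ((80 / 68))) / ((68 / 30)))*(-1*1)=-1955 / 252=-7.76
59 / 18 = 3.28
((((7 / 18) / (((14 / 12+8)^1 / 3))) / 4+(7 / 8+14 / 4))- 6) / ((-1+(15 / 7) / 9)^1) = 14721 / 7040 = 2.09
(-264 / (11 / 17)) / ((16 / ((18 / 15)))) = -153 / 5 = -30.60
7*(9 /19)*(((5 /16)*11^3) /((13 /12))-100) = 930195 /988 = 941.49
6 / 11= 0.55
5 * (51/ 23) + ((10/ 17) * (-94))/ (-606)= 1324315/ 118473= 11.18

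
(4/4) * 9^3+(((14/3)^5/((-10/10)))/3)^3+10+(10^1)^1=-155567805379865963/387420489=-401547697.65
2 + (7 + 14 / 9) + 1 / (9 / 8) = 103 / 9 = 11.44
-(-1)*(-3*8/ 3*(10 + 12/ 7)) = -656/ 7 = -93.71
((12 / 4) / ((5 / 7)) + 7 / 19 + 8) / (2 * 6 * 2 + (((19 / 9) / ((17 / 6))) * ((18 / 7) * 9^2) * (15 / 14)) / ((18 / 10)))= 165767 / 1534915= 0.11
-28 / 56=-1 / 2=-0.50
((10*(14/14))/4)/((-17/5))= -25/34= -0.74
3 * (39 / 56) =117 / 56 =2.09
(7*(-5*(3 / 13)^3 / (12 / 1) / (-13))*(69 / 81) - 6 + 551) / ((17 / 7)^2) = 9152697505 / 99049548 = 92.41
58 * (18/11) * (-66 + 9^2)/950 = 1566/1045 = 1.50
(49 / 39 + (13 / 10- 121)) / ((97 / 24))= -184772 / 6305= -29.31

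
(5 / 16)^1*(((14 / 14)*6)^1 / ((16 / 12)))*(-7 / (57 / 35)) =-3675 / 608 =-6.04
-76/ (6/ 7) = -266/ 3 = -88.67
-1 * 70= -70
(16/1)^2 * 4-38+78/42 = 6915/7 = 987.86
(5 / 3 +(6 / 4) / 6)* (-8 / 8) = -23 / 12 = -1.92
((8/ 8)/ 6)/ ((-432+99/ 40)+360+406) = 20/ 40377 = 0.00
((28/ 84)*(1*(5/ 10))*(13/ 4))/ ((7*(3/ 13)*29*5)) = 0.00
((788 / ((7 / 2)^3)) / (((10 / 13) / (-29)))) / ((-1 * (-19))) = -1188304 / 32585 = -36.47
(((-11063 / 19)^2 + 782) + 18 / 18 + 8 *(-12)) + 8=122640864 / 361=339725.39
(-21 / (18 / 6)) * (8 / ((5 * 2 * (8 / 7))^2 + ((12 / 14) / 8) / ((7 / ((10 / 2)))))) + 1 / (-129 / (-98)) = 0.33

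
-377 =-377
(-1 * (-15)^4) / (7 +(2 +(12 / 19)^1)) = -320625 / 61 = -5256.15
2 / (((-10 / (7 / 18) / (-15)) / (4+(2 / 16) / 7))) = 75 / 16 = 4.69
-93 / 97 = -0.96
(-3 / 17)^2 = 9 / 289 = 0.03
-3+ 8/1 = 5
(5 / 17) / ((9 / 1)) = 0.03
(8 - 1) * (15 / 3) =35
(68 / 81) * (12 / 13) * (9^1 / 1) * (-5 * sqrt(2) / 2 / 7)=-680 * sqrt(2) / 273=-3.52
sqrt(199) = 14.11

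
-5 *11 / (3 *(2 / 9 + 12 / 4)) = -165 / 29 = -5.69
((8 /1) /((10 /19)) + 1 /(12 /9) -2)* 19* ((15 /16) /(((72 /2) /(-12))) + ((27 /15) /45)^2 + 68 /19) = 866.20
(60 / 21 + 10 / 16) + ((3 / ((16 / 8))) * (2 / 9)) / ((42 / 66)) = 673 / 168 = 4.01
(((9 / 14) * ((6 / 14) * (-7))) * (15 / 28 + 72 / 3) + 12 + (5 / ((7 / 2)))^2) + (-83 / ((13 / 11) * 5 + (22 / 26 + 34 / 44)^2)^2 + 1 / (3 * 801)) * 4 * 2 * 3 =-9269820423325727453 / 152850630103044552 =-60.65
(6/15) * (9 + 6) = 6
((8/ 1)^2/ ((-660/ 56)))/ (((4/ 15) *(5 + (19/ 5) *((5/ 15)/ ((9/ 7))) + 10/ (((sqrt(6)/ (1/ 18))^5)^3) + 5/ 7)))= -9835773735629444303907175879016897085213998557817733120/ 3235889638713955644219574997121200538130140181240142869 + 1295598525103364389283561472000 *sqrt(6)/ 3235889638713955644219574997121200538130140181240142869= -3.04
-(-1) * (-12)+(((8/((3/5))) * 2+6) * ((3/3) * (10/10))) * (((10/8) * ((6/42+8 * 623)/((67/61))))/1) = 74483191/402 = 185281.57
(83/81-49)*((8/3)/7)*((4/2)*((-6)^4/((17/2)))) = -1989632/357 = -5573.20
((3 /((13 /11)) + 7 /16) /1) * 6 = 1857 /104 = 17.86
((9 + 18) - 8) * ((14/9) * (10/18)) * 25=33250/81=410.49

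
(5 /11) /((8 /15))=75 /88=0.85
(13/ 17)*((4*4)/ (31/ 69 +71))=0.17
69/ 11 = 6.27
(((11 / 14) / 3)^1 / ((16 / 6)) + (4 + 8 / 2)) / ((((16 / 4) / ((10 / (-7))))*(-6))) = 4535 / 9408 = 0.48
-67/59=-1.14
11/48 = 0.23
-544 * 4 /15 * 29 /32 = -1972 /15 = -131.47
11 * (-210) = -2310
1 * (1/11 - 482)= -5301/11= -481.91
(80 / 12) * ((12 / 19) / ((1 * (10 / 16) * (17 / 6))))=768 / 323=2.38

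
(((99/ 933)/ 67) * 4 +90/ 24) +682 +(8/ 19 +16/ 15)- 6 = 16182393887/ 23754180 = 681.24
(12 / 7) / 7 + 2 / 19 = 326 / 931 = 0.35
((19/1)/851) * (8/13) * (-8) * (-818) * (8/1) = 719.29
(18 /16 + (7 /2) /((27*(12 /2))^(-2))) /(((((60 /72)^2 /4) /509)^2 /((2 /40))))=123368405046408 /3125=39477889614.85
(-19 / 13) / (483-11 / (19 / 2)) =-361 / 119015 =-0.00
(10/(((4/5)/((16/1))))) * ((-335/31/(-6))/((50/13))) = 93.66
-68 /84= -17 /21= -0.81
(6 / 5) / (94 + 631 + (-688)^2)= 2 / 790115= 0.00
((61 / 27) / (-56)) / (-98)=61 / 148176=0.00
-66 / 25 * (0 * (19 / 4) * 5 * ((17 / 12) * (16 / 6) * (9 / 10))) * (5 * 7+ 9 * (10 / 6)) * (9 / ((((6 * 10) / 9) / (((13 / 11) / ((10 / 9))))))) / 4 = 0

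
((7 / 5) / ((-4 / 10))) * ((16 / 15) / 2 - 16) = 812 / 15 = 54.13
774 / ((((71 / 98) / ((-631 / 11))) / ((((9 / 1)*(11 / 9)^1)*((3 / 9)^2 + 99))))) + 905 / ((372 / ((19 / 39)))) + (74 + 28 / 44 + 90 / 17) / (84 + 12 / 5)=-154436206876367777 / 2311472592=-66812908.54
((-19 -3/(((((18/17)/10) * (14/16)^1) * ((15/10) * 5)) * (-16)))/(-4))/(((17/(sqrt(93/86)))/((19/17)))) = 5605 * sqrt(7998)/1565802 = 0.32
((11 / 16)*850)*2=4675 / 4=1168.75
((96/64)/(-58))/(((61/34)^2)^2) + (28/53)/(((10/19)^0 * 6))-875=-55857314191247/63843172851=-874.91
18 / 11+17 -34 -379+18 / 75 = -108384 / 275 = -394.12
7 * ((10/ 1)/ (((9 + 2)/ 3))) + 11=331/ 11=30.09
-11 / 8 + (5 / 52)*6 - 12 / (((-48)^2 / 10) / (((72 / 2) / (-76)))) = -6113 / 7904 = -0.77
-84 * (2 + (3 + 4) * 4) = -2520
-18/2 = -9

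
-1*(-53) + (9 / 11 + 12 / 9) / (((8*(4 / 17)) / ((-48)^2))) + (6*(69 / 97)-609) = 2221198 / 1067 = 2081.72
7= 7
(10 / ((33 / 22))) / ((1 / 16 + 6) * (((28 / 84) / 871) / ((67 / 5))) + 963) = 18674240 / 2697494453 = 0.01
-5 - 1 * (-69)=64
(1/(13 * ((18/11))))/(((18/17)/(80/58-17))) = -28237/40716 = -0.69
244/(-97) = -244/97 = -2.52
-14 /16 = -7 /8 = -0.88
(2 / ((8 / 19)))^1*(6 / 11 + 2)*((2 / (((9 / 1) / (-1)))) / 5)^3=-1064 / 1002375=-0.00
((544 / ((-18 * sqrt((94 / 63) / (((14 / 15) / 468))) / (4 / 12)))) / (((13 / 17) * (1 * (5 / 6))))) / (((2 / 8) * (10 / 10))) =-129472 * sqrt(9165) / 5361525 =-2.31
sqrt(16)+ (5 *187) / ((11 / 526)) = 44714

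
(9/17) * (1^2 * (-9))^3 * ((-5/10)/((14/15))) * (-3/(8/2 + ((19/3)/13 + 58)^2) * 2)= -89813529/247950542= -0.36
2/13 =0.15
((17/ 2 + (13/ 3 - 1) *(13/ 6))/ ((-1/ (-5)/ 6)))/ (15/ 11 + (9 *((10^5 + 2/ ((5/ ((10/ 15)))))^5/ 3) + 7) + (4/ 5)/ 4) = 1313296875/ 83532363755940015840021143855639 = 0.00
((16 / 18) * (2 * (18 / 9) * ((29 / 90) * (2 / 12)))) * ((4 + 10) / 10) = 1624 / 6075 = 0.27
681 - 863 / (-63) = 43766 / 63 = 694.70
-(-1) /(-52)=-1 /52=-0.02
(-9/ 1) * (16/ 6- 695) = 6231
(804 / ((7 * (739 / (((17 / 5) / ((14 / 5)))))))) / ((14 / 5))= 17085 / 253477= 0.07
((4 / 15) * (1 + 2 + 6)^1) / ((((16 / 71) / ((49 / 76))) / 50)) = 52185 / 152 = 343.32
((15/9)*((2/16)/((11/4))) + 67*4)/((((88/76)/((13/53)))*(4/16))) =4370171/19239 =227.15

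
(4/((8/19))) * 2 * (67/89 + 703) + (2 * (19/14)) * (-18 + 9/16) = 132813363/9968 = 13323.97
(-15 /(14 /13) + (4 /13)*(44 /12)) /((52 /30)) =-34945 /4732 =-7.38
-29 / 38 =-0.76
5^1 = 5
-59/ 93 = -0.63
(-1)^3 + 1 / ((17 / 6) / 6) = 19 / 17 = 1.12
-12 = -12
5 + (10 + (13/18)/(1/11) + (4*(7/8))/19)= 3955/171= 23.13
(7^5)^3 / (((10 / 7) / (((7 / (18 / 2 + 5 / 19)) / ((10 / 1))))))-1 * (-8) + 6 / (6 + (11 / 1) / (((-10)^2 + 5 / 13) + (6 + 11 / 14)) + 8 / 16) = 1138449768326632647077 / 4533214400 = 251135213972.37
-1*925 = -925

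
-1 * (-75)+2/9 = 677/9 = 75.22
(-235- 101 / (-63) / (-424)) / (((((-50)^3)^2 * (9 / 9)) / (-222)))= 232264577 / 69562500000000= 0.00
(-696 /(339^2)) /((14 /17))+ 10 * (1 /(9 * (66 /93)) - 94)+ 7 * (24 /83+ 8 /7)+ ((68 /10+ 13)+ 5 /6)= -6667313341187 /7344601110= -907.78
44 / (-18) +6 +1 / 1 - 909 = -8140 / 9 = -904.44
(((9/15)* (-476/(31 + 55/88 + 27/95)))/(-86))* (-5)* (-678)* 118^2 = 5122777726080/1042793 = 4912554.77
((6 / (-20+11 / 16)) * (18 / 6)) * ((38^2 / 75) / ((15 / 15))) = -46208 / 2575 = -17.94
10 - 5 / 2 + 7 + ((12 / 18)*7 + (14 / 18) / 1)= 359 / 18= 19.94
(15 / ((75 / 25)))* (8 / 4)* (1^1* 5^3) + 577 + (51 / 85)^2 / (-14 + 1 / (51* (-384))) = 12522858219 / 6854425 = 1826.97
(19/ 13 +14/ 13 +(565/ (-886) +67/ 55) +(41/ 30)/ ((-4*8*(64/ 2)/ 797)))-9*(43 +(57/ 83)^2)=-5217688031829649/ 13406553937920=-389.19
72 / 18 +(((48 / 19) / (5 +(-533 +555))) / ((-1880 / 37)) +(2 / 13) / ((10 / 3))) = 2112769 / 522405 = 4.04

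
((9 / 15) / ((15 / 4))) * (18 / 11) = 72 / 275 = 0.26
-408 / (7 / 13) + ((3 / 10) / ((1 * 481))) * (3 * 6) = -12755931 / 16835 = -757.70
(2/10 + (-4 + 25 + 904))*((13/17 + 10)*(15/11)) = 2539674/187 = 13581.14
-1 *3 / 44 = -3 / 44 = -0.07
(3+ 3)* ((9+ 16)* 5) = 750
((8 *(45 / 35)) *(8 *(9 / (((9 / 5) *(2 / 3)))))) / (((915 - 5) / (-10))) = -4320 / 637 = -6.78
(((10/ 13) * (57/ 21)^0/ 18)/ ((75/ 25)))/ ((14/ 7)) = 5/ 702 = 0.01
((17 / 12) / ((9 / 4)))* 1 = 17 / 27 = 0.63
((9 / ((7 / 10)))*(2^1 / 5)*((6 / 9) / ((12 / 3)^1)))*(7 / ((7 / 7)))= 6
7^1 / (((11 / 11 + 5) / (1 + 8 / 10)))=21 / 10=2.10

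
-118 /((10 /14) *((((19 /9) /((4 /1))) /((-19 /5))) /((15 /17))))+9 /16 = 1428093 /1360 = 1050.07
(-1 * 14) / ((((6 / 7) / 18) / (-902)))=265188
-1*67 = -67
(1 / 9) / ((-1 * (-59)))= 1 / 531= 0.00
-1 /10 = -0.10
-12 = -12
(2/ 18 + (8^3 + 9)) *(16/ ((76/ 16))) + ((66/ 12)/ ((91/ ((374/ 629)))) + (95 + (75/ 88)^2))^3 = 2667303810577145273337680172229/ 3031248160924115259359232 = 879935.81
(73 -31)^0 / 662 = 1 / 662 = 0.00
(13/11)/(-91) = -0.01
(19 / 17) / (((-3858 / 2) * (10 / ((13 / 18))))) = -247 / 5902740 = -0.00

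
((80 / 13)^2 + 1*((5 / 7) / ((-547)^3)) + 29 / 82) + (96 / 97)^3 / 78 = 38.24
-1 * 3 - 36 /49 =-183 /49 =-3.73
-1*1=-1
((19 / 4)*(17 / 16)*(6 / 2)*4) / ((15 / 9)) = 2907 / 80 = 36.34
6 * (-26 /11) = -156 /11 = -14.18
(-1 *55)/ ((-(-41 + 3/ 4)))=-220/ 161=-1.37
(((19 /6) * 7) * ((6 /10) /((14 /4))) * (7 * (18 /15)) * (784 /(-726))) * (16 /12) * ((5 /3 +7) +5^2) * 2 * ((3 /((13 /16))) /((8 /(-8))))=1348028416 /117975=11426.39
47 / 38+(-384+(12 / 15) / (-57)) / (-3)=221003 / 1710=129.24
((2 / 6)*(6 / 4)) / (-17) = -1 / 34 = -0.03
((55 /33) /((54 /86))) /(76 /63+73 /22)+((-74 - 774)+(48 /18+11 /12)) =-190499689 /225756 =-843.83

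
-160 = -160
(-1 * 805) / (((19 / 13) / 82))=-858130 / 19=-45164.74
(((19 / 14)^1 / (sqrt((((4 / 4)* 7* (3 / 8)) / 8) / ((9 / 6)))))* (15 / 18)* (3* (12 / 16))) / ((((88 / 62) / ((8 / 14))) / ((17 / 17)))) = 8835* sqrt(14) / 15092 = 2.19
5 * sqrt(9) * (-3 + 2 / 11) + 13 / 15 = -41.41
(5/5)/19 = 1/19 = 0.05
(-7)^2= 49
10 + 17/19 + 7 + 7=24.89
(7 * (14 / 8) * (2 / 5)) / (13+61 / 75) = 0.35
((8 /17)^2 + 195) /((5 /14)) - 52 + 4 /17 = 715066 /1445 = 494.86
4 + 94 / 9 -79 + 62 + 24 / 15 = -43 / 45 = -0.96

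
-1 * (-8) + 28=36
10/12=5/6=0.83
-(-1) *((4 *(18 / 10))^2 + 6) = 1446 / 25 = 57.84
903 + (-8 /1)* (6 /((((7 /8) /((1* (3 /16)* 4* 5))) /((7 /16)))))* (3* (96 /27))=-57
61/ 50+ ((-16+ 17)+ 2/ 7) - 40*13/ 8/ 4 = -9621/ 700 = -13.74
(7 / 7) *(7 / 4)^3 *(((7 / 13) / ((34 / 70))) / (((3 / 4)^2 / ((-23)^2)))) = 5587.55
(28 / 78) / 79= 14 / 3081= 0.00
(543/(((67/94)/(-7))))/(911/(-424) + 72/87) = 4393287024/1088281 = 4036.91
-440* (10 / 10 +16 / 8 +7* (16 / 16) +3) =-5720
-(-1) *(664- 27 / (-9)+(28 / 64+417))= 17351 / 16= 1084.44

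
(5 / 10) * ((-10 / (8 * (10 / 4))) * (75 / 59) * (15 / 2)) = -1125 / 472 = -2.38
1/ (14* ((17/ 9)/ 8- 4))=-36/ 1897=-0.02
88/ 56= 1.57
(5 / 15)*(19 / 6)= 1.06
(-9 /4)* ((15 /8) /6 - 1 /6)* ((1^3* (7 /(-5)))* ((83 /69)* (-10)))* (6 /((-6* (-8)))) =-4067 /5888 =-0.69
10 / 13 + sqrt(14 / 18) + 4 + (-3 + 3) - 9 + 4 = -3 / 13 + sqrt(7) / 3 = 0.65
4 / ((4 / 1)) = 1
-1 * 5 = -5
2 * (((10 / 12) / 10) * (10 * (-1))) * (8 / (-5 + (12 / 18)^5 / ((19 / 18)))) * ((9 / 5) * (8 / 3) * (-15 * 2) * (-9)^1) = 8864640 / 2501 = 3544.44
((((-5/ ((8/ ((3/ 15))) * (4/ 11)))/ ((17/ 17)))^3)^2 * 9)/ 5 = 15944049/ 5368709120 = 0.00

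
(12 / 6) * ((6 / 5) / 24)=1 / 10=0.10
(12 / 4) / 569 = 3 / 569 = 0.01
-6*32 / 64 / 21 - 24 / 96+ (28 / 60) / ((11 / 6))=-213 / 1540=-0.14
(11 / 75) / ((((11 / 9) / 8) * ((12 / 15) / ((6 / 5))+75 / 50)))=144 / 325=0.44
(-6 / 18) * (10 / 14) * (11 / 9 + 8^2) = -2935 / 189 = -15.53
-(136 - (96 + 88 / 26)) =-476 / 13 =-36.62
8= 8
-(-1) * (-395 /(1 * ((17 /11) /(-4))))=1022.35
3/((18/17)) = 17/6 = 2.83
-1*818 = -818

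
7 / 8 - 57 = -449 / 8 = -56.12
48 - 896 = -848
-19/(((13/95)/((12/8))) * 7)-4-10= -7963/182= -43.75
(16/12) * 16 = 64/3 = 21.33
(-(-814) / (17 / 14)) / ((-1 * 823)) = -0.81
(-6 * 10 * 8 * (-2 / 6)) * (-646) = -103360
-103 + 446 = 343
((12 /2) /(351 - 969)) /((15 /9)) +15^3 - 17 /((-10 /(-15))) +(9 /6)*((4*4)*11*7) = 5353419 /1030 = 5197.49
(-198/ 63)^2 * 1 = 484/ 49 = 9.88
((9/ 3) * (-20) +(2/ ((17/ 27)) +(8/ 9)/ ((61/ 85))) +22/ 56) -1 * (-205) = 39148411/ 261324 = 149.81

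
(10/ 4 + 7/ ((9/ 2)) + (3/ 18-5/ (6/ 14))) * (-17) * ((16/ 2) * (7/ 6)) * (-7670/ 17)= -14388920/ 27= -532922.96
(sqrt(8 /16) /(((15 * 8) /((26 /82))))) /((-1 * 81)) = -13 * sqrt(2) /797040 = -0.00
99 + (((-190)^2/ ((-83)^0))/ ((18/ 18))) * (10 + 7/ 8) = 785373/ 2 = 392686.50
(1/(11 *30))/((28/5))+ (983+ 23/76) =34525741/35112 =983.30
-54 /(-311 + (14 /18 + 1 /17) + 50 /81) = 74358 /426245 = 0.17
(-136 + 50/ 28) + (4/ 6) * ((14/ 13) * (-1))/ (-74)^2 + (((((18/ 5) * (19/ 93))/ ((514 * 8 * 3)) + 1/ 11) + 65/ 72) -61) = -194.22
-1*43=-43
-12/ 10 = -6/ 5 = -1.20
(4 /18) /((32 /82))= 0.57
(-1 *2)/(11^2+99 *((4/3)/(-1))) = 2/11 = 0.18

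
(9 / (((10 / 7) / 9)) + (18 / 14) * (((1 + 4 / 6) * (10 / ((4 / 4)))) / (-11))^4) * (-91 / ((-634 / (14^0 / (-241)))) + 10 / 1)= 99393564982521 / 156593986780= 634.72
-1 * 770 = -770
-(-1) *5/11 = 5/11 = 0.45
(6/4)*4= 6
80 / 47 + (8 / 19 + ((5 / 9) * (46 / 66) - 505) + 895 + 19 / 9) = 104661908 / 265221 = 394.62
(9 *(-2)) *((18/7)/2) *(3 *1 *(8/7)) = -3888/49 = -79.35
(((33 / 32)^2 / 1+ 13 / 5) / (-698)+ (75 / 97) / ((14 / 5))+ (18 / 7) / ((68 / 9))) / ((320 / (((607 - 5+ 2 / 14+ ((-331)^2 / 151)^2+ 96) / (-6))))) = -1060726915419180293603 / 6320730112809369600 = -167.82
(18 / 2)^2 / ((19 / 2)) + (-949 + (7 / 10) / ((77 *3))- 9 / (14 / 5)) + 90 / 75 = -20682832 / 21945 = -942.48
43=43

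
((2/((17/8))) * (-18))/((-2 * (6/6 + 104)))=48/595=0.08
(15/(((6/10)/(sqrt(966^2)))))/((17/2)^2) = 334.26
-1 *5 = -5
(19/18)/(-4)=-19/72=-0.26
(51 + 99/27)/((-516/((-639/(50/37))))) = 50.10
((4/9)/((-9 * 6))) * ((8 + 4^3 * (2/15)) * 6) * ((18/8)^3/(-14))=93/140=0.66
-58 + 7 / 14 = -115 / 2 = -57.50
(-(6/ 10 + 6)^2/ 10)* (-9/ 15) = 3267/ 1250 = 2.61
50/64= 25/32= 0.78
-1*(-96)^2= -9216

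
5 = 5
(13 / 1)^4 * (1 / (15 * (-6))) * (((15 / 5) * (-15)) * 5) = 142805 / 2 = 71402.50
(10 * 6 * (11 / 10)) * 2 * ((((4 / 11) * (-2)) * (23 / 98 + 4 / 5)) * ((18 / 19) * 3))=-1314144 / 4655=-282.31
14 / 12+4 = 31 / 6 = 5.17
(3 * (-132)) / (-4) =99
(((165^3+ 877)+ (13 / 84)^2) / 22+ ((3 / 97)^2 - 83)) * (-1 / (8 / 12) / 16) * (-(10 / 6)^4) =16941406049676875 / 114721754112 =147673.88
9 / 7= 1.29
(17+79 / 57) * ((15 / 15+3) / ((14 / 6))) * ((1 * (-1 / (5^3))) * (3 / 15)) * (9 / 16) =-0.03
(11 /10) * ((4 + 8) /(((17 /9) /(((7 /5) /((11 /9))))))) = 3402 /425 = 8.00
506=506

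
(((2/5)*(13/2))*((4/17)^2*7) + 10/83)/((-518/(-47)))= 3179503/31063165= 0.10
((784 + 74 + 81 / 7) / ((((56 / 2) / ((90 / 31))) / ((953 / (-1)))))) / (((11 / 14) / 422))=-110159299890 / 2387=-46149685.75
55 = 55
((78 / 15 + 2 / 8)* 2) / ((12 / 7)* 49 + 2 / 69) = 7521 / 57980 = 0.13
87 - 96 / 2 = 39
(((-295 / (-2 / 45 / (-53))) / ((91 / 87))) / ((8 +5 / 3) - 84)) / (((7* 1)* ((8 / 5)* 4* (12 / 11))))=3366606375 / 36365056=92.58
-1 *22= -22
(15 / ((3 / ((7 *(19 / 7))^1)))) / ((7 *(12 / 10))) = 475 / 42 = 11.31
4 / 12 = 1 / 3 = 0.33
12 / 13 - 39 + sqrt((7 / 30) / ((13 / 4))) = -495 / 13 + sqrt(2730) / 195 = -37.81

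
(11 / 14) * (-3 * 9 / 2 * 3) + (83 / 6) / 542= -361901 / 11382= -31.80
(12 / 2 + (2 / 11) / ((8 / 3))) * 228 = 15219 / 11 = 1383.55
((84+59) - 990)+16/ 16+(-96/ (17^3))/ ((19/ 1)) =-78971658/ 93347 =-846.00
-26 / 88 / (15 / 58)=-377 / 330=-1.14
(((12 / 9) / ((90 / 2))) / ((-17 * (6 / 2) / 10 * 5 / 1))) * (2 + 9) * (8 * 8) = -5632 / 6885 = -0.82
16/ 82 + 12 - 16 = -156/ 41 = -3.80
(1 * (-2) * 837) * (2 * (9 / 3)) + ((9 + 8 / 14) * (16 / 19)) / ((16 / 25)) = -1334177 / 133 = -10031.41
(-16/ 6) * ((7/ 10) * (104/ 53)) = -2912/ 795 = -3.66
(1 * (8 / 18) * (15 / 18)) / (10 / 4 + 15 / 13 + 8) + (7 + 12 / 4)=82070 / 8181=10.03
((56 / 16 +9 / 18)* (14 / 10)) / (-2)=-14 / 5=-2.80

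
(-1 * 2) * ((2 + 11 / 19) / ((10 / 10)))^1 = -5.16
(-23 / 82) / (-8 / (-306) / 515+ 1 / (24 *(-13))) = 94238820 / 1059809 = 88.92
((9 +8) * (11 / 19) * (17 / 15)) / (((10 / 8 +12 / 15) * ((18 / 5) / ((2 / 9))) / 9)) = 63580 / 21033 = 3.02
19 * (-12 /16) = -57 /4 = -14.25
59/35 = 1.69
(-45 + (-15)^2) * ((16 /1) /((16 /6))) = 1080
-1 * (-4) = 4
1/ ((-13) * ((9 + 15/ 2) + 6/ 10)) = -10/ 2223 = -0.00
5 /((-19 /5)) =-25 /19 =-1.32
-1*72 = -72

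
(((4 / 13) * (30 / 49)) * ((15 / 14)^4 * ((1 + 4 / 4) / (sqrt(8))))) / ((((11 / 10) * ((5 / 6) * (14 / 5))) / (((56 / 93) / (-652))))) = -3796875 * sqrt(2) / 85010696771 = -0.00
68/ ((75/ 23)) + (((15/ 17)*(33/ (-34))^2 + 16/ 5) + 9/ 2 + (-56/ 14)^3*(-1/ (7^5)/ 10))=727918636541/ 24771837300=29.38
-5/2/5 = -1/2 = -0.50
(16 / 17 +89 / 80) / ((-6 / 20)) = -931 / 136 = -6.85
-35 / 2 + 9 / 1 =-17 / 2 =-8.50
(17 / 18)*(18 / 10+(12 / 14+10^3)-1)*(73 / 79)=874.16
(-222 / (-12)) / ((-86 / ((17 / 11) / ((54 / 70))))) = -22015 / 51084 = -0.43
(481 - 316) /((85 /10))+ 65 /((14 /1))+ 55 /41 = 247815 /9758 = 25.40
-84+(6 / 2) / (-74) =-6219 / 74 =-84.04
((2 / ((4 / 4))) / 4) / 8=1 / 16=0.06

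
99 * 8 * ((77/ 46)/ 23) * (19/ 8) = 144837/ 1058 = 136.90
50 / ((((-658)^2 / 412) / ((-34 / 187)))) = -10300 / 1190651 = -0.01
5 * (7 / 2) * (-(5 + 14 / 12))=-1295 / 12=-107.92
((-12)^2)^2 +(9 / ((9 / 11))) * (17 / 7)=145339 / 7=20762.71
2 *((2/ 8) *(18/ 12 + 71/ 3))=151/ 12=12.58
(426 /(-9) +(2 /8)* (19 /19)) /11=-565 /132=-4.28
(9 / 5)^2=81 / 25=3.24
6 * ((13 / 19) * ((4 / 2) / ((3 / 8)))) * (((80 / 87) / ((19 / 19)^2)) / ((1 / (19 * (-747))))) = -8286720 / 29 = -285748.97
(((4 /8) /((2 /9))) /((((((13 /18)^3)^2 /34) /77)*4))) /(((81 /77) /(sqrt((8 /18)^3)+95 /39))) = 1691171880552 /62748517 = 26951.58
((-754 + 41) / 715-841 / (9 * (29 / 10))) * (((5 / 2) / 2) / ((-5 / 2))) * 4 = 427534 / 6435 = 66.44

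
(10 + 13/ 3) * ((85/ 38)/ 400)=731/ 9120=0.08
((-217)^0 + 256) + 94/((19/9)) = 5729/19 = 301.53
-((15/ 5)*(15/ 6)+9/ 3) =-10.50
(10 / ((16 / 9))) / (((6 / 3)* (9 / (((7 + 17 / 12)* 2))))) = 505 / 96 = 5.26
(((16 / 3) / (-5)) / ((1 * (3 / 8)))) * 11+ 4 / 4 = -30.29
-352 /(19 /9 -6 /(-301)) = -953568 /5773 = -165.18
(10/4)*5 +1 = 13.50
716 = 716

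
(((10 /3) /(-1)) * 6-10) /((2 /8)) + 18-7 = -109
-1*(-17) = 17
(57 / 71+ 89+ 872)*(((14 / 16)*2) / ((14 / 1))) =8536 / 71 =120.23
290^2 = 84100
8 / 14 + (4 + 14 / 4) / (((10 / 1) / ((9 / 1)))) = 205 / 28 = 7.32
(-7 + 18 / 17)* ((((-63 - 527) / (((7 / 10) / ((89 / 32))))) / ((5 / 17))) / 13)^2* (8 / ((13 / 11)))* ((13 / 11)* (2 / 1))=-35731526.02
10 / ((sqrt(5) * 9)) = 2 * sqrt(5) / 9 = 0.50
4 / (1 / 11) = 44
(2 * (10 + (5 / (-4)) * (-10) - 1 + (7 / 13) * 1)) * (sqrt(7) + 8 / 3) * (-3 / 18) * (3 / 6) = -382 / 39 - 191 * sqrt(7) / 52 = -19.51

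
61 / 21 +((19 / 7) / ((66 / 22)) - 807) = -16867 / 21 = -803.19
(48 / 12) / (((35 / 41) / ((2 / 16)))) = 41 / 70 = 0.59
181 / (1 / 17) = 3077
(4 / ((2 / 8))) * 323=5168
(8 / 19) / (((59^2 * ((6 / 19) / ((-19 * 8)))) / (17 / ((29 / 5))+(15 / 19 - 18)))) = 251776 / 302847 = 0.83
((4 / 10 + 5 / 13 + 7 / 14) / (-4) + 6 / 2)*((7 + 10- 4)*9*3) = 37611 / 40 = 940.28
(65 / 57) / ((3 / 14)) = 910 / 171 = 5.32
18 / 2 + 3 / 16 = 147 / 16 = 9.19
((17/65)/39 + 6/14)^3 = 460815199424/5587634768625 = 0.08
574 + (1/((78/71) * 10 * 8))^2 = 22350187441/38937600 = 574.00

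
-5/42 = -0.12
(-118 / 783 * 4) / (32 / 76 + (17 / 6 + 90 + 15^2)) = -17936 / 9469341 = -0.00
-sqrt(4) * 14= -28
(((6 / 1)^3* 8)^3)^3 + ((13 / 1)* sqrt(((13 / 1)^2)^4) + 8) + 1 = 137370551967459378662587345510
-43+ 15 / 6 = -81 / 2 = -40.50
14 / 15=0.93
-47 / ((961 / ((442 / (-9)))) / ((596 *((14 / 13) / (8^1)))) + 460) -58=-947291232 / 16303871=-58.10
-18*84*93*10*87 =-122335920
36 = 36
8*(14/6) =56/3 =18.67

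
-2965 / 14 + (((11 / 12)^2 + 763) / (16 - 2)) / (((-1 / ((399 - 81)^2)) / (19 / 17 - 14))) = 67664302183 / 952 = 71075947.67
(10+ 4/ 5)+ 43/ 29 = 1781/ 145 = 12.28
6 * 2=12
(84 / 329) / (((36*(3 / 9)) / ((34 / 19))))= 34 / 893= 0.04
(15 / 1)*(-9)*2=-270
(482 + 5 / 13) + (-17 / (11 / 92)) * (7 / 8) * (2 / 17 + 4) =-4274 / 143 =-29.89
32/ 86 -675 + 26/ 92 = -1333855/ 1978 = -674.35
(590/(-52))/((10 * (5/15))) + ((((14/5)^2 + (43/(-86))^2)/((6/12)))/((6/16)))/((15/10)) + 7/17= 5126123/198900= 25.77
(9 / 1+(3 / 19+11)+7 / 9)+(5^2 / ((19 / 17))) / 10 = 7925 / 342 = 23.17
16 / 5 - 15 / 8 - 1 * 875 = -34947 / 40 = -873.68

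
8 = 8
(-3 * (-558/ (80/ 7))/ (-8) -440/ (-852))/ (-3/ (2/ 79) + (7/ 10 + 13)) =1212767/ 7143168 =0.17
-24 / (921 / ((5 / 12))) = -10 / 921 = -0.01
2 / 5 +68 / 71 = 482 / 355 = 1.36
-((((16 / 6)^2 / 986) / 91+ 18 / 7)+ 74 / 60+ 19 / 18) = -9812339 / 2018835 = -4.86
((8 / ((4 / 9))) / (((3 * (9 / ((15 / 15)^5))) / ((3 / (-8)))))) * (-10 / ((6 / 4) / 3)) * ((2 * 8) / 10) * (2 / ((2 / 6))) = 48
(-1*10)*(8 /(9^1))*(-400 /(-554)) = -16000 /2493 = -6.42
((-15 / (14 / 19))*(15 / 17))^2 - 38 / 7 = 17968129 / 56644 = 317.21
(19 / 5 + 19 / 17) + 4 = 758 / 85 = 8.92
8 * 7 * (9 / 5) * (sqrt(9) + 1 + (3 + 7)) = 7056 / 5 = 1411.20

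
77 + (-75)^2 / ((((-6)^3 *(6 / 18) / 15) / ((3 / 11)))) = -21349 / 88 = -242.60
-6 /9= -2 /3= -0.67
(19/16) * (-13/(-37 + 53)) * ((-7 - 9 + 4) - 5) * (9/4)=37791/1024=36.91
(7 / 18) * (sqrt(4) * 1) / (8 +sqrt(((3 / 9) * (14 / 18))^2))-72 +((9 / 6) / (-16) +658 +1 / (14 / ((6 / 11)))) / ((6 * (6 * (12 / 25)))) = -8030361905 / 237371904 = -33.83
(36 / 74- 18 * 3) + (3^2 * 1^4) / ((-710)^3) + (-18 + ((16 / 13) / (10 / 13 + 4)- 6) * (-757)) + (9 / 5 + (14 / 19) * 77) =33802416705275263 / 7799954423000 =4333.67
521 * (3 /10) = 1563 /10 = 156.30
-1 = -1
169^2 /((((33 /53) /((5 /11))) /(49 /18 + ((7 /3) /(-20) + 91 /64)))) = 17557789067 /209088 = 83973.20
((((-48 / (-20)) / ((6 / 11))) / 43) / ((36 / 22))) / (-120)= -121 / 232200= -0.00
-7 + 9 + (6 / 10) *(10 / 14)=17 / 7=2.43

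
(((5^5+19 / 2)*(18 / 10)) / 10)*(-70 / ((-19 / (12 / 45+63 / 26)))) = 138099801 / 24700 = 5591.09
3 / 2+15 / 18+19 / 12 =47 / 12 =3.92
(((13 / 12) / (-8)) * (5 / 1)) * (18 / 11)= -195 / 176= -1.11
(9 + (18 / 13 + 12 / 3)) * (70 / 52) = 6545 / 338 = 19.36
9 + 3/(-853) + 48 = 48618/853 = 57.00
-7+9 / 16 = -103 / 16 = -6.44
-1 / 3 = -0.33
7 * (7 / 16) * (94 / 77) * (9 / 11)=3.06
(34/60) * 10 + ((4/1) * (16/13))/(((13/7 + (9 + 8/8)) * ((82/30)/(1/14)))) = 753503/132717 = 5.68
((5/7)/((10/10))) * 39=195/7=27.86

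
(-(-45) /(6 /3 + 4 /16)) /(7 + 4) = 20 /11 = 1.82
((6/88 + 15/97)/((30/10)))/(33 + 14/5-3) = 1585/699952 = 0.00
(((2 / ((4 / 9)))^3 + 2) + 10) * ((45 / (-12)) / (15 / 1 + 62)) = -1125 / 224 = -5.02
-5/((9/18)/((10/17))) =-100/17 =-5.88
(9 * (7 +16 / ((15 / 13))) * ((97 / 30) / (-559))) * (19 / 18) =-576859 / 503100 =-1.15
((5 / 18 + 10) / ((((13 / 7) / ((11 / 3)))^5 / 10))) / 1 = 2503775345225 / 812017791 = 3083.40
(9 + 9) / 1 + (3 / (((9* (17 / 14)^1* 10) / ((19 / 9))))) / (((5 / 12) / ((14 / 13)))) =18.15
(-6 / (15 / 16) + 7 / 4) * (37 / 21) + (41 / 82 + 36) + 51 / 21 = 4303 / 140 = 30.74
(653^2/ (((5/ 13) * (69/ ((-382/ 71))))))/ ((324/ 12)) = -2117547094/ 661365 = -3201.78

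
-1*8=-8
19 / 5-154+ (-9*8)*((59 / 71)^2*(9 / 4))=-6605401 / 25205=-262.07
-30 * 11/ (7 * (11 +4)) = -22/ 7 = -3.14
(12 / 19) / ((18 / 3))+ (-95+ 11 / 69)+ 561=611273 / 1311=466.26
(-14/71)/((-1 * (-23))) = -14/1633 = -0.01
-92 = -92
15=15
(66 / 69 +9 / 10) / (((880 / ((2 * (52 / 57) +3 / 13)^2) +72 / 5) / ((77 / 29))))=76263793991 / 3445671958992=0.02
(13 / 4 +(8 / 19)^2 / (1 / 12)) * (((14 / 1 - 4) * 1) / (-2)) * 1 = -38825 / 1444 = -26.89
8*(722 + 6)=5824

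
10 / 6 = 5 / 3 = 1.67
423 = 423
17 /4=4.25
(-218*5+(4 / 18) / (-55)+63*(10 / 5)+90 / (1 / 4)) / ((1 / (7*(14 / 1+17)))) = -64879094 / 495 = -131068.88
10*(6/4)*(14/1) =210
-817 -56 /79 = -64599 /79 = -817.71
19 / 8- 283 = -2245 / 8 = -280.62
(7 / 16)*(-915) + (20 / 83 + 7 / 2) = -396.57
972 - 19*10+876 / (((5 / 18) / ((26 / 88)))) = 94256 / 55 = 1713.75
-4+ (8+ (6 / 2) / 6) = 9 / 2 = 4.50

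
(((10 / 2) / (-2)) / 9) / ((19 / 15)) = -0.22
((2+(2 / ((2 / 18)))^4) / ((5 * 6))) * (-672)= -11757536 / 5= -2351507.20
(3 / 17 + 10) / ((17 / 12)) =2076 / 289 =7.18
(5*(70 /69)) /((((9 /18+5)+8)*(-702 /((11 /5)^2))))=-1694 /653913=-0.00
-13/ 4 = -3.25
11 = 11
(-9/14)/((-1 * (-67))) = -9/938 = -0.01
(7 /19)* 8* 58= 3248 /19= 170.95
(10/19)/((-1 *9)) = -10/171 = -0.06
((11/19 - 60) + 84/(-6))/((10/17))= -4743/38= -124.82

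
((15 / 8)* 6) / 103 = 45 / 412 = 0.11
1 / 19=0.05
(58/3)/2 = 29/3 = 9.67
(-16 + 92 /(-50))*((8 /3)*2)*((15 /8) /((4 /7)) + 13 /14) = -210289 /525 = -400.55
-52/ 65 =-4/ 5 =-0.80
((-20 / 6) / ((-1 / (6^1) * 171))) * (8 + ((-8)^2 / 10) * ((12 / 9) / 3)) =1952 / 1539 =1.27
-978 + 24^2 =-402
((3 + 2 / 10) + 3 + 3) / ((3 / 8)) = 368 / 15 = 24.53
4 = 4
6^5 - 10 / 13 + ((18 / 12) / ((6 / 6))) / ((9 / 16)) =303338 / 39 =7777.90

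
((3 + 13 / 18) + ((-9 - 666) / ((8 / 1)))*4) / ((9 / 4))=-12016 / 81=-148.35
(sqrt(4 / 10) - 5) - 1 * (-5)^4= -630+sqrt(10) / 5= -629.37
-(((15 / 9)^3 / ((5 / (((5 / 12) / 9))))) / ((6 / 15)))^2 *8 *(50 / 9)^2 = -244140625 / 86093442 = -2.84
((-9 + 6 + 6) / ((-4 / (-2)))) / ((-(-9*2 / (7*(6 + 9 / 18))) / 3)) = 11.38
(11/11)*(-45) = -45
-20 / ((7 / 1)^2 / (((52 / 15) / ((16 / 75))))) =-325 / 49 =-6.63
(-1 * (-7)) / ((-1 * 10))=-7 / 10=-0.70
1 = 1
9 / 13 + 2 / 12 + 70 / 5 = 1159 / 78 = 14.86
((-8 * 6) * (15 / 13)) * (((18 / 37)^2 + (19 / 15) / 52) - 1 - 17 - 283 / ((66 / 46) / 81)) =2254443030948 / 2544971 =885842.33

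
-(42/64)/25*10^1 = -0.26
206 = 206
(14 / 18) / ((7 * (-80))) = -1 / 720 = -0.00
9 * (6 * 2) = 108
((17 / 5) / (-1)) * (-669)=11373 / 5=2274.60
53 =53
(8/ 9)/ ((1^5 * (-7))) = -0.13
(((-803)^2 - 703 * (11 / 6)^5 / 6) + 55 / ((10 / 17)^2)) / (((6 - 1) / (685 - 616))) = 3447516669553 / 388800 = 8867069.62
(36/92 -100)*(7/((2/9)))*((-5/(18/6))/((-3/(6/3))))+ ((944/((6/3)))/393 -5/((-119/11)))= -3748222886/1075641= -3484.64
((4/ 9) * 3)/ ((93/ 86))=344/ 279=1.23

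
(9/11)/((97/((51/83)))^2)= 23409/713004611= 0.00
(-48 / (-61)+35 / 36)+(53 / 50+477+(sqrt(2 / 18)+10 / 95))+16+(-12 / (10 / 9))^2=127862719 / 208620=612.90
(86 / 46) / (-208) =-43 / 4784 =-0.01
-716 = -716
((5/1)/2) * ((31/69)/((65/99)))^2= 1.17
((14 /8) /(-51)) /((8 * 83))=-7 /135456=-0.00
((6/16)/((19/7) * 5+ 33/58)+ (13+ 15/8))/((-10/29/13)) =-258017669/459280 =-561.79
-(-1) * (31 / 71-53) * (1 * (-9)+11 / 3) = 19904 / 71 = 280.34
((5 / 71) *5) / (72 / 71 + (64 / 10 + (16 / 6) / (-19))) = 0.05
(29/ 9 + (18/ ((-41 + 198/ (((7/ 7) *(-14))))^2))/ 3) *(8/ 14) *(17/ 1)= 73500010/ 2346687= 31.32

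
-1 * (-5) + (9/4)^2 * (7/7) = 161/16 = 10.06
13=13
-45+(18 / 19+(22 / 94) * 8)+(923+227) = 989283 / 893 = 1107.82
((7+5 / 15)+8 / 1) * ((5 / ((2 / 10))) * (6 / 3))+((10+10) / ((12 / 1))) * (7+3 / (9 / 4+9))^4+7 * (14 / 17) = 2798552987 / 516375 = 5419.61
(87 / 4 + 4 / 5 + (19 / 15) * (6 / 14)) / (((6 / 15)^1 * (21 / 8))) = 21.99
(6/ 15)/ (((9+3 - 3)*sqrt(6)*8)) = 0.00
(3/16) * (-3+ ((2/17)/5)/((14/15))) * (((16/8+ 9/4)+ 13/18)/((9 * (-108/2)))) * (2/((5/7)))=10561/660960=0.02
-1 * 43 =-43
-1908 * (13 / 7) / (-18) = 1378 / 7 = 196.86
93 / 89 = 1.04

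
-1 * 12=-12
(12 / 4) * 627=1881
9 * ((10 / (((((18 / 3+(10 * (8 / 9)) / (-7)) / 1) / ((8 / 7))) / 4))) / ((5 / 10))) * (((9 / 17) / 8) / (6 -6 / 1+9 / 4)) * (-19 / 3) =-82080 / 2533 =-32.40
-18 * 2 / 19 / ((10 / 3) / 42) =-2268 / 95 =-23.87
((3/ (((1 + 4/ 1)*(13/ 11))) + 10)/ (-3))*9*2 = -4098/ 65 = -63.05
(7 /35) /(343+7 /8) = 8 /13755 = 0.00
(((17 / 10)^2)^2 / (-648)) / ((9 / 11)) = -918731 / 58320000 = -0.02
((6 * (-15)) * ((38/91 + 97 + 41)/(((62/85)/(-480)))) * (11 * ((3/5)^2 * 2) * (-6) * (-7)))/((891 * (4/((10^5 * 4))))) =123340032000000/403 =306054669975.19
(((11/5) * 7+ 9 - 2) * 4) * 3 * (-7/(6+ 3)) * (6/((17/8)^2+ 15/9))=-1204224/5935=-202.90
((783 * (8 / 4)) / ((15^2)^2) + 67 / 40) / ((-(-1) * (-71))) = -25589 / 1065000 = -0.02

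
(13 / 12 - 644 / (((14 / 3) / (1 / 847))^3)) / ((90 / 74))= 2864318967365 / 3215659578516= 0.89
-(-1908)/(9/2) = 424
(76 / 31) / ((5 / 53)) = 25.99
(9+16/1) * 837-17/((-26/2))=272042/13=20926.31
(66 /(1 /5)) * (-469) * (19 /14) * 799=-167825955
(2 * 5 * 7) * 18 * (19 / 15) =1596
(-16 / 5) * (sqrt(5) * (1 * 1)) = -16 * sqrt(5) / 5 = -7.16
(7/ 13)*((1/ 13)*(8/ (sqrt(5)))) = 56*sqrt(5)/ 845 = 0.15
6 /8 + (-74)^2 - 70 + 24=21723 /4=5430.75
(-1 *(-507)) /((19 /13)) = 6591 /19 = 346.89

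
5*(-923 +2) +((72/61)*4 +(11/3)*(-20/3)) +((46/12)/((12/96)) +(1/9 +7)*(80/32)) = -279153/61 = -4576.28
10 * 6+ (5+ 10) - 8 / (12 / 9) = 69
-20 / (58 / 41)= -410 / 29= -14.14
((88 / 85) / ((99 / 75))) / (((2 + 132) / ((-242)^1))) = -4840 / 3417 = -1.42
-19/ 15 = -1.27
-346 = -346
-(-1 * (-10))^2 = -100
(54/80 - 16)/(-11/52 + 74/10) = -7969/3738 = -2.13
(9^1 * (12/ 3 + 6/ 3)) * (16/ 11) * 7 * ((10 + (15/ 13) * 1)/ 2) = 438480/ 143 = 3066.29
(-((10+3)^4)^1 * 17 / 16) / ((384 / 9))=-1456611 / 2048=-711.24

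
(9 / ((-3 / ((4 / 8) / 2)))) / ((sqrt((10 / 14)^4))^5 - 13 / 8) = 1694851494 / 3594053237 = 0.47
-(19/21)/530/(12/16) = -38/16695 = -0.00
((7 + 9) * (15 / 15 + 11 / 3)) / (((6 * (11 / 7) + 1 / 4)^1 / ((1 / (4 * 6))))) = 784 / 2439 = 0.32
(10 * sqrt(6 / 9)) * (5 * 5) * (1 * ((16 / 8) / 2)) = 250 * sqrt(6) / 3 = 204.12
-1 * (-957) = 957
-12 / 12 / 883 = -1 / 883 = -0.00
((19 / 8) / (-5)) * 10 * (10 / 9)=-95 / 18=-5.28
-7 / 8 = -0.88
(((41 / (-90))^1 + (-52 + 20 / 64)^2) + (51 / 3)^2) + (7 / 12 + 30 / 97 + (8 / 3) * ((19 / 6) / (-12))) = 9923976847 / 3352320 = 2960.33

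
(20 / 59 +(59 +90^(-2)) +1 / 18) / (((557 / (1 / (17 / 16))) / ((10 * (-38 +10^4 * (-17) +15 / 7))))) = -270279426175672 / 1583832285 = -170649.02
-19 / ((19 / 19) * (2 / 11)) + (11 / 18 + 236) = 1189 / 9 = 132.11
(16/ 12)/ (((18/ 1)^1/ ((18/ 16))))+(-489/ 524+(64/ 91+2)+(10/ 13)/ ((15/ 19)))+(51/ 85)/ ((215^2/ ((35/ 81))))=42072691697/ 14878302075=2.83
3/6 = 1/2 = 0.50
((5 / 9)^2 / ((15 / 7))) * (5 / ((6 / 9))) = 175 / 162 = 1.08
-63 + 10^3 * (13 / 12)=3061 / 3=1020.33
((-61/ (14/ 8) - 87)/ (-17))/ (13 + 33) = 853/ 5474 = 0.16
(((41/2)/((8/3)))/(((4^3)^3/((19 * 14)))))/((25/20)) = 16359/2621440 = 0.01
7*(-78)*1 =-546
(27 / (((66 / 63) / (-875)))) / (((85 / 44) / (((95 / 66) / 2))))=-3142125 / 374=-8401.40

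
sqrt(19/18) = 1.03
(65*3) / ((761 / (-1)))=-195 / 761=-0.26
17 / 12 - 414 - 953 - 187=-18631 / 12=-1552.58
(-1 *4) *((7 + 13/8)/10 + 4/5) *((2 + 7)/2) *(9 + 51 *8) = -499149/40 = -12478.72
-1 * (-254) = 254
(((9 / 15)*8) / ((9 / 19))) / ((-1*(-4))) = 38 / 15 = 2.53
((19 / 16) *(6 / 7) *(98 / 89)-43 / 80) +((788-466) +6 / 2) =2318153 / 7120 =325.58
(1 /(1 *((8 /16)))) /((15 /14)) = 1.87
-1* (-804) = 804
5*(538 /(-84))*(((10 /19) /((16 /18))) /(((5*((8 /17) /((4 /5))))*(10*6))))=-4573 /42560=-0.11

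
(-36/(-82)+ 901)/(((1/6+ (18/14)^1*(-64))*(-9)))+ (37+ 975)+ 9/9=1014.22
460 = 460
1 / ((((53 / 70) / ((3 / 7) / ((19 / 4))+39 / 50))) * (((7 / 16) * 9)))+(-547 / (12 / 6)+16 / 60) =-272.94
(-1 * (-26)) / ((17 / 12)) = 312 / 17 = 18.35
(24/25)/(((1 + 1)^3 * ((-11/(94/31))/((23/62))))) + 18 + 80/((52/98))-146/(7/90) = -41085015163/24049025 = -1708.39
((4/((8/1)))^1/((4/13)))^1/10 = 13/80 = 0.16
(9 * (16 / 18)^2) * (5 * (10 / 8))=44.44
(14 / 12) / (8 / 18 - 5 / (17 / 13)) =-357 / 1034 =-0.35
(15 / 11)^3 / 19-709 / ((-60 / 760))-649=632108680 / 75867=8331.80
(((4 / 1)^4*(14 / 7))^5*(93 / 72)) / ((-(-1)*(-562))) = -68169720922112 / 843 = -80865623869.65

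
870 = 870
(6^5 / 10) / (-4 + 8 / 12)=-5832 / 25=-233.28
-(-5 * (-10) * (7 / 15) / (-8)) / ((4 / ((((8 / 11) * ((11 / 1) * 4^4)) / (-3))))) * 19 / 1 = -85120 / 9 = -9457.78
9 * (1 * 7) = 63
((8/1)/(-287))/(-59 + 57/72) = 192/400939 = 0.00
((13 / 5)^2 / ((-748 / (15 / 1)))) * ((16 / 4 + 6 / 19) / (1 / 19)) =-20787 / 1870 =-11.12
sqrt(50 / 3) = 5 * sqrt(6) / 3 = 4.08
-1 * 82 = -82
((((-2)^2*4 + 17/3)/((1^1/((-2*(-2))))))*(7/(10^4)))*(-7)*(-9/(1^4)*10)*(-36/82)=-17199/1025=-16.78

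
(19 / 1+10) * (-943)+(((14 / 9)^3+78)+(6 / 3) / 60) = -198763327 / 7290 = -27265.20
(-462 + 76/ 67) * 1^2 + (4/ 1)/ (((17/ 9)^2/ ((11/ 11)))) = -8902034/ 19363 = -459.74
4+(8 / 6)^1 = 16 / 3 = 5.33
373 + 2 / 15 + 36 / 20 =374.93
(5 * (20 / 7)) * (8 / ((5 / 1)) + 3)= 460 / 7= 65.71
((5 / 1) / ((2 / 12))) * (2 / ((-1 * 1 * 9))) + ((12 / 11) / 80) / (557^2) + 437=88116920989 / 204764340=430.33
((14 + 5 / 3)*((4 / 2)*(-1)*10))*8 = -7520 / 3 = -2506.67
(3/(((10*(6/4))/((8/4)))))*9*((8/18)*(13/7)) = 104/35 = 2.97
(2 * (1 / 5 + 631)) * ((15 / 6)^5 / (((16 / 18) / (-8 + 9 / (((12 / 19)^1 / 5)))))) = 1122845625 / 128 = 8772231.45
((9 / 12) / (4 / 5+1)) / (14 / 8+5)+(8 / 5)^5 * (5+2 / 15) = 68202797 / 1265625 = 53.89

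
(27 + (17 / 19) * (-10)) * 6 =2058 / 19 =108.32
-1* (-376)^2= -141376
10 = 10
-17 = -17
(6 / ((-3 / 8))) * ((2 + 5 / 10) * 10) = -400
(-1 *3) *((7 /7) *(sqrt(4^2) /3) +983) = -2953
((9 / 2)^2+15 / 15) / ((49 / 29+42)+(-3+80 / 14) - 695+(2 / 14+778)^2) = 120785 / 3438011224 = 0.00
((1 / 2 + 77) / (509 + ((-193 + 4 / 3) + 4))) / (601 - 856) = -31 / 32776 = -0.00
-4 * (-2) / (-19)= -8 / 19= -0.42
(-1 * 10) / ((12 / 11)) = -9.17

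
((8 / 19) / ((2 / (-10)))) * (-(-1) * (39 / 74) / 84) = -65 / 4921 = -0.01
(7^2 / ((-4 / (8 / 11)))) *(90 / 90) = -98 / 11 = -8.91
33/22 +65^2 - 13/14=29579/7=4225.57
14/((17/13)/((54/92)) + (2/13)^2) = 31941/5137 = 6.22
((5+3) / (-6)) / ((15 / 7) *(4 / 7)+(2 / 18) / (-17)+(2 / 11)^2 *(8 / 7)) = -1209516 / 1139123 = -1.06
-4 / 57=-0.07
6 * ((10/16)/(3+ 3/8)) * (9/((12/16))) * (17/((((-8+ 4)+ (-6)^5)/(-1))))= 34/1167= 0.03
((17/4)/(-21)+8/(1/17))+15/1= 12667/84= 150.80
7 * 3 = 21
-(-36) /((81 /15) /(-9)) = -60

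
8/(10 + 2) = 2/3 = 0.67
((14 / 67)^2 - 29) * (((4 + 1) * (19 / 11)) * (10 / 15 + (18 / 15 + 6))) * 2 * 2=-1165705480 / 148137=-7869.10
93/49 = 1.90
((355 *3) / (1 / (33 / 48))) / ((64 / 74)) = 433455 / 512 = 846.59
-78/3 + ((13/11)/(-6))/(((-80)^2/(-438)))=-25.99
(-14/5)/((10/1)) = -7/25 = -0.28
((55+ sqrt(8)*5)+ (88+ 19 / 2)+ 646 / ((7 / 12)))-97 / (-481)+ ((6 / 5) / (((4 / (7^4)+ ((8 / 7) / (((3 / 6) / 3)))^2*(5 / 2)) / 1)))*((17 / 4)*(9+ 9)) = 1275.05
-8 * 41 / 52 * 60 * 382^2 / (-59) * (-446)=-417475817.05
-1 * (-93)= 93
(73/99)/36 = 73/3564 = 0.02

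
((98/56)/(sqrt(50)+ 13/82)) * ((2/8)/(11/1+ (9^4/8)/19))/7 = -10127/2766543223+ 319390 * sqrt(2)/2766543223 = 0.00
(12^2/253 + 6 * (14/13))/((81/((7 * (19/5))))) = 2.31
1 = 1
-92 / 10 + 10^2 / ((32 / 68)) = 203.30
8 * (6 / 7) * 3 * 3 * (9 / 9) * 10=4320 / 7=617.14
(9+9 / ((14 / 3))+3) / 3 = 65 / 14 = 4.64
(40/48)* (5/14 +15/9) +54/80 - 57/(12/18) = -209509/2520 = -83.14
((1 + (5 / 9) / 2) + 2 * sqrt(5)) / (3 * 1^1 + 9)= 23 / 216 + sqrt(5) / 6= 0.48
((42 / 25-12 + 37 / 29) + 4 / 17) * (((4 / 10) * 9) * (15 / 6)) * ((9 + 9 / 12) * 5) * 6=-114323157 / 4930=-23189.28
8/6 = 4/3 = 1.33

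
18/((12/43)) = 129/2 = 64.50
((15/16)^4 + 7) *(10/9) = 2546885/294912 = 8.64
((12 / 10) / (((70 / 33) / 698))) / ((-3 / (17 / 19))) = -391578 / 3325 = -117.77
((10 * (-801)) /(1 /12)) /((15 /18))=-115344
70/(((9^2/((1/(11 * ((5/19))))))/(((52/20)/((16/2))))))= 1729/17820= 0.10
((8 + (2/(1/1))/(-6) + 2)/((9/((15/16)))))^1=145/144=1.01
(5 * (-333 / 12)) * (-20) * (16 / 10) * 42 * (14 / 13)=2610720 / 13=200824.62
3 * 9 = 27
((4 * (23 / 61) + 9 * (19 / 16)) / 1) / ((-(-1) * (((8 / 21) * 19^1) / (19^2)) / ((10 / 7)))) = 3392355 / 3904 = 868.94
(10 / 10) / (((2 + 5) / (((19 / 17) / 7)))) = 19 / 833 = 0.02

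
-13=-13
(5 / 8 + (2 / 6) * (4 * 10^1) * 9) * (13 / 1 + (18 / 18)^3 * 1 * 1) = 6755 / 4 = 1688.75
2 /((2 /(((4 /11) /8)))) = 1 /22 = 0.05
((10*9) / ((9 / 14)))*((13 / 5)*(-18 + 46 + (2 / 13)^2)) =132608 / 13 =10200.62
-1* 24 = -24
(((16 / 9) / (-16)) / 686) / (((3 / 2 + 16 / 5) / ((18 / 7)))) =-10 / 112847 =-0.00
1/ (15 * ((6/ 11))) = 11/ 90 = 0.12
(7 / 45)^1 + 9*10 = 4057 / 45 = 90.16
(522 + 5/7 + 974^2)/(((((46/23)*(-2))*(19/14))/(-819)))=5441756229/38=143204111.29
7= 7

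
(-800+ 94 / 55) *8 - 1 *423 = -374513 / 55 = -6809.33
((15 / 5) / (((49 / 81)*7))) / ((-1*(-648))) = 3 / 2744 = 0.00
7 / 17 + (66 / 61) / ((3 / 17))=6785 / 1037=6.54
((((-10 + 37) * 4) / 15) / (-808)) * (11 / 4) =-99 / 4040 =-0.02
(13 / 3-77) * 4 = -872 / 3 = -290.67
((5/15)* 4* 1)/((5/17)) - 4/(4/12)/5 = 2.13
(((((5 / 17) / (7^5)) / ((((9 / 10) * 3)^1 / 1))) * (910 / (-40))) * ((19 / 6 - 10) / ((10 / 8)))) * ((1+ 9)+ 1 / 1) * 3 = 29315 / 1102059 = 0.03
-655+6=-649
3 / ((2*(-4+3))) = -3 / 2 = -1.50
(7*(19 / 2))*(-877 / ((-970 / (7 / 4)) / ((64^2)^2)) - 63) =1712293281209 / 970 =1765250805.37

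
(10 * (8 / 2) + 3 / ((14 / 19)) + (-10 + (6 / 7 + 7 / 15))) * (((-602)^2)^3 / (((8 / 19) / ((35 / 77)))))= 1818715293402438092.24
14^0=1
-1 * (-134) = 134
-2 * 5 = -10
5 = 5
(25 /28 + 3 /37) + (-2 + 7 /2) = 2563 /1036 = 2.47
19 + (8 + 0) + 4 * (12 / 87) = 799 / 29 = 27.55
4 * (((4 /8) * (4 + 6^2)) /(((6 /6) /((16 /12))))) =320 /3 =106.67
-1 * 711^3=-359425431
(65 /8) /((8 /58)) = 1885 /32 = 58.91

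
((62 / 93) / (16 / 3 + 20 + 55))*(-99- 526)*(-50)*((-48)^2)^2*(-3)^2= 2985984000000 / 241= 12389975103.73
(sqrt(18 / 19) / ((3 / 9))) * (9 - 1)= 72 * sqrt(38) / 19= 23.36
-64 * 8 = -512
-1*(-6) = 6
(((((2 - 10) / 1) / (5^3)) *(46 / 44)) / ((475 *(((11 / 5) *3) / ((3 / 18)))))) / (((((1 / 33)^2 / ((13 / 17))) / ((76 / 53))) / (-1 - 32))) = 78936 / 563125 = 0.14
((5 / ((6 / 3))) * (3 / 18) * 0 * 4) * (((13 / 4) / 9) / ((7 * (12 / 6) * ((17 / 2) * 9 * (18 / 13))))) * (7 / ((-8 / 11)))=0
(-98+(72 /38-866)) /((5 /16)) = -58496 /19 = -3078.74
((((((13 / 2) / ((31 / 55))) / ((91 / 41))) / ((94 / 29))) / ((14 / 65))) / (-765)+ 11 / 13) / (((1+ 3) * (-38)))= -50009663 / 9088043328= -0.01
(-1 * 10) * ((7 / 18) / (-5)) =7 / 9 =0.78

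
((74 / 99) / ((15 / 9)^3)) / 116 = 111 / 79750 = 0.00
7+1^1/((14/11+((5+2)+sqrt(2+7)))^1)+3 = 1251/124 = 10.09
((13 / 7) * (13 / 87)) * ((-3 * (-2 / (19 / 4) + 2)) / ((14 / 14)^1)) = -5070 / 3857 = -1.31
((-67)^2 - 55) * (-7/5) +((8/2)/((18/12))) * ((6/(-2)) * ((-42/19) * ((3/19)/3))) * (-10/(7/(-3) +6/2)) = -11229918/1805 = -6221.56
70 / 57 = 1.23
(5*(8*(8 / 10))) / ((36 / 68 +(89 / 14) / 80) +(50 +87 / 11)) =6702080 / 12256003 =0.55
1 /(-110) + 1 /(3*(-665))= -421 /43890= -0.01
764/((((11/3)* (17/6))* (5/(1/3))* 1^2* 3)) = 1.63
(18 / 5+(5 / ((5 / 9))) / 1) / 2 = 63 / 10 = 6.30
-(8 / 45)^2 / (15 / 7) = -448 / 30375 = -0.01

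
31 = 31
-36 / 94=-18 / 47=-0.38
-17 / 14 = -1.21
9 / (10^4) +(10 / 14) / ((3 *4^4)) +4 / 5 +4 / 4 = 6054149 / 3360000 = 1.80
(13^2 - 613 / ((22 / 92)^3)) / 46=-970.86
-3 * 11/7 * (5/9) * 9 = -165/7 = -23.57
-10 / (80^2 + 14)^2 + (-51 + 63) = 246836371 / 20569698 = 12.00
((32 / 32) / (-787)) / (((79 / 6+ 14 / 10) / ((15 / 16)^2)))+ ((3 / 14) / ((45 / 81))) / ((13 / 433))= 12.85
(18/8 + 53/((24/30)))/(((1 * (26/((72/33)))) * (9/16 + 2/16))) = 13152/1573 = 8.36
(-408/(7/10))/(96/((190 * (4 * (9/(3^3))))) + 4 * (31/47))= -1138575/5894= -193.18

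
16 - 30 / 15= 14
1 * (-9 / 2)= -9 / 2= -4.50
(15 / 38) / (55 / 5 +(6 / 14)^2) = 735 / 20824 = 0.04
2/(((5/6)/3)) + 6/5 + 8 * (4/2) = 122/5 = 24.40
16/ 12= 4/ 3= 1.33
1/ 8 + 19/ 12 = 41/ 24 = 1.71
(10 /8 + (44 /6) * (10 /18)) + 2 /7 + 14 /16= 9805 /1512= 6.48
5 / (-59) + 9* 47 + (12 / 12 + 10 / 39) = 976019 / 2301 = 424.17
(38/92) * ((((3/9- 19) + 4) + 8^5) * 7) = 6534290/69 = 94699.86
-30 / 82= -15 / 41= -0.37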